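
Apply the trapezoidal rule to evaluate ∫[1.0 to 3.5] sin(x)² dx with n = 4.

f(x) = sin(x)²
a = 1.0, b = 3.5, n = 4
h = (b - a)/n = 0.625000

Trapezoidal rule: (h/2)[f(x₀) + 2f(x₁) + 2f(x₂) + ... + f(xₙ)]

x_0 = 1.0000, f(x_0) = 0.708073, coefficient = 1
x_1 = 1.6250, f(x_1) = 0.997065, coefficient = 2
x_2 = 2.2500, f(x_2) = 0.605398, coefficient = 2
x_3 = 2.8750, f(x_3) = 0.069404, coefficient = 2
x_4 = 3.5000, f(x_4) = 0.123049, coefficient = 1

I ≈ (0.625000/2) × 4.174855 = 1.304642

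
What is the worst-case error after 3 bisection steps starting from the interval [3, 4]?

Bisection error bound: |error| ≤ (b-a)/2^n
|error| ≤ (4 - 3)/2^3 = 1/2^3
|error| ≤ 0.1250000000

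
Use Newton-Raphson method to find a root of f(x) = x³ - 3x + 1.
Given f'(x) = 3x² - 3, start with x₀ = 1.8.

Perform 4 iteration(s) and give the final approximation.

f(x) = x³ - 3x + 1
f'(x) = 3x² - 3
x₀ = 1.8

Newton-Raphson formula: x_{n+1} = x_n - f(x_n)/f'(x_n)

Iteration 1:
  f(1.800000) = 1.432000
  f'(1.800000) = 6.720000
  x_1 = 1.800000 - 1.432000/6.720000 = 1.586905
Iteration 2:
  f(1.586905) = 0.235535
  f'(1.586905) = 4.554800
  x_2 = 1.586905 - 0.235535/4.554800 = 1.535193
Iteration 3:
  f(1.535193) = 0.012592
  f'(1.535193) = 4.070456
  x_3 = 1.535193 - 0.012592/4.070456 = 1.532100
Iteration 4:
  f(1.532100) = 0.000044
  f'(1.532100) = 4.041989
  x_4 = 1.532100 - 0.000044/4.041989 = 1.532089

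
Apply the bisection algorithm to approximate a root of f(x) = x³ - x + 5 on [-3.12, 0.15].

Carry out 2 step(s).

f(x) = x³ - x + 5
Initial interval: [-3.12, 0.15]

Iteration 1:
  c_1 = (-3.120000 + 0.150000)/2 = -1.485000
  f(c_1) = f(-1.485000) = 3.210241
  f(a) × f(c) < 0, new interval: [-3.120000, -1.485000]
Iteration 2:
  c_2 = (-3.120000 + (-1.485000))/2 = -2.302500
  f(c_2) = f(-2.302500) = -4.904218
  f(a) × f(c) ≥ 0, new interval: [-2.302500, -1.485000]

After 2 iteration(s), the approximation is c_2 = -2.302500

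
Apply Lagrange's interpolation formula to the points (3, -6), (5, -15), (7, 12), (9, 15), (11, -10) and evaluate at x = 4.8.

Lagrange interpolation formula:
P(x) = Σ yᵢ × Lᵢ(x)
where Lᵢ(x) = Π_{j≠i} (x - xⱼ)/(xᵢ - xⱼ)

L_0(4.8) = (4.8 - 5)/(3 - 5) × (4.8 - 7)/(3 - 7) × (4.8 - 9)/(3 - 9) × (4.8 - 11)/(3 - 11) = 0.029838
L_1(4.8) = (4.8 - 3)/(5 - 3) × (4.8 - 7)/(5 - 7) × (4.8 - 9)/(5 - 9) × (4.8 - 11)/(5 - 11) = 1.074150
L_2(4.8) = (4.8 - 3)/(7 - 3) × (4.8 - 5)/(7 - 5) × (4.8 - 9)/(7 - 9) × (4.8 - 11)/(7 - 11) = -0.146475
L_3(4.8) = (4.8 - 3)/(9 - 3) × (4.8 - 5)/(9 - 5) × (4.8 - 7)/(9 - 7) × (4.8 - 11)/(9 - 11) = 0.051150
L_4(4.8) = (4.8 - 3)/(11 - 3) × (4.8 - 5)/(11 - 5) × (4.8 - 7)/(11 - 7) × (4.8 - 9)/(11 - 9) = -0.008663

P(4.8) = (-6)×L_0(4.8) + (-15)×L_1(4.8) + 12×L_2(4.8) + 15×L_3(4.8) + (-10)×L_4(4.8)
P(4.8) = -17.195100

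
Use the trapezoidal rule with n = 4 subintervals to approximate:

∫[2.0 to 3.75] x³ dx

f(x) = x³
a = 2.0, b = 3.75, n = 4
h = (b - a)/n = 0.437500

Trapezoidal rule: (h/2)[f(x₀) + 2f(x₁) + 2f(x₂) + ... + f(xₙ)]

x_0 = 2.0000, f(x_0) = 8.000000, coefficient = 1
x_1 = 2.4375, f(x_1) = 14.482178, coefficient = 2
x_2 = 2.8750, f(x_2) = 23.763672, coefficient = 2
x_3 = 3.3125, f(x_3) = 36.346924, coefficient = 2
x_4 = 3.7500, f(x_4) = 52.734375, coefficient = 1

I ≈ (0.437500/2) × 209.919922 = 45.919983
Exact value: 45.438477
Error: 0.481506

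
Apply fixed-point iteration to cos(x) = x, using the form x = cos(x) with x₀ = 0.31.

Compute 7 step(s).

Equation: cos(x) = x
Fixed-point form: x = cos(x)
x₀ = 0.31

x_1 = g(0.310000) = 0.952334
x_2 = g(0.952334) = 0.579783
x_3 = g(0.579783) = 0.836581
x_4 = g(0.836581) = 0.670005
x_5 = g(0.670005) = 0.783819
x_6 = g(0.783819) = 0.708223
x_7 = g(0.708223) = 0.759519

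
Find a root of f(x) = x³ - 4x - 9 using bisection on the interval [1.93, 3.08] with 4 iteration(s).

f(x) = x³ - 4x - 9
Initial interval: [1.93, 3.08]

Iteration 1:
  c_1 = (1.930000 + 3.080000)/2 = 2.505000
  f(c_1) = f(2.505000) = -3.301062
  f(a) × f(c) ≥ 0, new interval: [2.505000, 3.080000]
Iteration 2:
  c_2 = (2.505000 + 3.080000)/2 = 2.792500
  f(c_2) = f(2.792500) = 1.606072
  f(a) × f(c) < 0, new interval: [2.505000, 2.792500]
Iteration 3:
  c_3 = (2.505000 + 2.792500)/2 = 2.648750
  f(c_3) = f(2.648750) = -1.011697
  f(a) × f(c) ≥ 0, new interval: [2.648750, 2.792500]
Iteration 4:
  c_4 = (2.648750 + 2.792500)/2 = 2.720625
  f(c_4) = f(2.720625) = 0.255023
  f(a) × f(c) < 0, new interval: [2.648750, 2.720625]

After 4 iteration(s), the approximation is c_4 = 2.720625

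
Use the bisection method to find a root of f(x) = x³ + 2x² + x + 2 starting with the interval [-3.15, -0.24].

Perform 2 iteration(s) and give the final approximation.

f(x) = x³ + 2x² + x + 2
Initial interval: [-3.15, -0.24]

Iteration 1:
  c_1 = (-3.150000 + (-0.240000))/2 = -1.695000
  f(c_1) = f(-1.695000) = 1.181273
  f(a) × f(c) < 0, new interval: [-3.150000, -1.695000]
Iteration 2:
  c_2 = (-3.150000 + (-1.695000))/2 = -2.422500
  f(c_2) = f(-2.422500) = -2.901944
  f(a) × f(c) ≥ 0, new interval: [-2.422500, -1.695000]

After 2 iteration(s), the approximation is c_2 = -2.422500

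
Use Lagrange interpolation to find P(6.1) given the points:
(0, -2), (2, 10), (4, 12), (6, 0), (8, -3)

Lagrange interpolation formula:
P(x) = Σ yᵢ × Lᵢ(x)
where Lᵢ(x) = Π_{j≠i} (x - xⱼ)/(xᵢ - xⱼ)

L_0(6.1) = (6.1 - 2)/(0 - 2) × (6.1 - 4)/(0 - 4) × (6.1 - 6)/(0 - 6) × (6.1 - 8)/(0 - 8) = -0.004260
L_1(6.1) = (6.1 - 0)/(2 - 0) × (6.1 - 4)/(2 - 4) × (6.1 - 6)/(2 - 6) × (6.1 - 8)/(2 - 8) = 0.025353
L_2(6.1) = (6.1 - 0)/(4 - 0) × (6.1 - 2)/(4 - 2) × (6.1 - 6)/(4 - 6) × (6.1 - 8)/(4 - 8) = -0.074248
L_3(6.1) = (6.1 - 0)/(6 - 0) × (6.1 - 2)/(6 - 2) × (6.1 - 4)/(6 - 4) × (6.1 - 8)/(6 - 8) = 1.039478
L_4(6.1) = (6.1 - 0)/(8 - 0) × (6.1 - 2)/(8 - 2) × (6.1 - 4)/(8 - 4) × (6.1 - 6)/(8 - 6) = 0.013677

P(6.1) = (-2)×L_0(6.1) + 10×L_1(6.1) + 12×L_2(6.1) + 0×L_3(6.1) + (-3)×L_4(6.1)
P(6.1) = -0.669962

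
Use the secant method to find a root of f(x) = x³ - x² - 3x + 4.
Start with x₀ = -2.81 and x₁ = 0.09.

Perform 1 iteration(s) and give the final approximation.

f(x) = x³ - x² - 3x + 4
x₀ = -2.81, x₁ = 0.09

Secant formula: x_{n+1} = x_n - f(x_n)(x_n - x_{n-1})/(f(x_n) - f(x_{n-1}))

Iteration 1:
  f(-2.810000) = -17.654141
  f(0.090000) = 3.722629
  x_2 = 0.090000 - 3.722629×(0.090000 - (-2.810000))/(3.722629 - (-17.654141))
       = -0.415017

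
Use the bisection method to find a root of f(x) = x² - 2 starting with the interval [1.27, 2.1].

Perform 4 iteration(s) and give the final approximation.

f(x) = x² - 2
Initial interval: [1.27, 2.1]

Iteration 1:
  c_1 = (1.270000 + 2.100000)/2 = 1.685000
  f(c_1) = f(1.685000) = 0.839225
  f(a) × f(c) < 0, new interval: [1.270000, 1.685000]
Iteration 2:
  c_2 = (1.270000 + 1.685000)/2 = 1.477500
  f(c_2) = f(1.477500) = 0.183006
  f(a) × f(c) < 0, new interval: [1.270000, 1.477500]
Iteration 3:
  c_3 = (1.270000 + 1.477500)/2 = 1.373750
  f(c_3) = f(1.373750) = -0.112811
  f(a) × f(c) ≥ 0, new interval: [1.373750, 1.477500]
Iteration 4:
  c_4 = (1.373750 + 1.477500)/2 = 1.425625
  f(c_4) = f(1.425625) = 0.032407
  f(a) × f(c) < 0, new interval: [1.373750, 1.425625]

After 4 iteration(s), the approximation is c_4 = 1.425625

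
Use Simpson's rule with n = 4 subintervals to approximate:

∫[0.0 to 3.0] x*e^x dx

f(x) = x*e^x
a = 0.0, b = 3.0, n = 4
h = (b - a)/n = 0.750000

Simpson's rule: (h/3)[f(x₀) + 4f(x₁) + 2f(x₂) + ... + f(xₙ)]

x_0 = 0.0000, f(x_0) = 0.000000, coefficient = 1
x_1 = 0.7500, f(x_1) = 1.587750, coefficient = 4
x_2 = 1.5000, f(x_2) = 6.722534, coefficient = 2
x_3 = 2.2500, f(x_3) = 21.347406, coefficient = 4
x_4 = 3.0000, f(x_4) = 60.256611, coefficient = 1

I ≈ (0.750000/3) × 165.442301 = 41.360575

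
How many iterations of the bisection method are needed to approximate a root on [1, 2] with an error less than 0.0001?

We need (b-a)/2^n ≤ 0.0001
(2 - 1)/2^n ≤ 0.0001
1/2^n ≤ 0.0001
2^n ≥ 10000
n ≥ log₂(10000) = 13.29
n ≥ 14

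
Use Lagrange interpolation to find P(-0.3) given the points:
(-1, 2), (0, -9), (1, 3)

Lagrange interpolation formula:
P(x) = Σ yᵢ × Lᵢ(x)
where Lᵢ(x) = Π_{j≠i} (x - xⱼ)/(xᵢ - xⱼ)

L_0(-0.3) = (-0.3 - 0)/(-1 - 0) × (-0.3 - 1)/(-1 - 1) = 0.195000
L_1(-0.3) = (-0.3 - (-1))/(0 - (-1)) × (-0.3 - 1)/(0 - 1) = 0.910000
L_2(-0.3) = (-0.3 - (-1))/(1 - (-1)) × (-0.3 - 0)/(1 - 0) = -0.105000

P(-0.3) = 2×L_0(-0.3) + (-9)×L_1(-0.3) + 3×L_2(-0.3)
P(-0.3) = -8.115000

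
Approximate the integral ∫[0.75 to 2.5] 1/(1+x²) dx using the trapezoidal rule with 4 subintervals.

f(x) = 1/(1+x²)
a = 0.75, b = 2.5, n = 4
h = (b - a)/n = 0.437500

Trapezoidal rule: (h/2)[f(x₀) + 2f(x₁) + 2f(x₂) + ... + f(xₙ)]

x_0 = 0.7500, f(x_0) = 0.640000, coefficient = 1
x_1 = 1.1875, f(x_1) = 0.414911, coefficient = 2
x_2 = 1.6250, f(x_2) = 0.274678, coefficient = 2
x_3 = 2.0625, f(x_3) = 0.190335, coefficient = 2
x_4 = 2.5000, f(x_4) = 0.137931, coefficient = 1

I ≈ (0.437500/2) × 2.537778 = 0.555139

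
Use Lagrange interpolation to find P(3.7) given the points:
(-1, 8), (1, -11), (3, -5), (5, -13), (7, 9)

Lagrange interpolation formula:
P(x) = Σ yᵢ × Lᵢ(x)
where Lᵢ(x) = Π_{j≠i} (x - xⱼ)/(xᵢ - xⱼ)

L_0(3.7) = (3.7 - 1)/(-1 - 1) × (3.7 - 3)/(-1 - 3) × (3.7 - 5)/(-1 - 5) × (3.7 - 7)/(-1 - 7) = 0.021115
L_1(3.7) = (3.7 - (-1))/(1 - (-1)) × (3.7 - 3)/(1 - 3) × (3.7 - 5)/(1 - 5) × (3.7 - 7)/(1 - 7) = -0.147022
L_2(3.7) = (3.7 - (-1))/(3 - (-1)) × (3.7 - 1)/(3 - 1) × (3.7 - 5)/(3 - 5) × (3.7 - 7)/(3 - 7) = 0.850627
L_3(3.7) = (3.7 - (-1))/(5 - (-1)) × (3.7 - 1)/(5 - 1) × (3.7 - 3)/(5 - 3) × (3.7 - 7)/(5 - 7) = 0.305353
L_4(3.7) = (3.7 - (-1))/(7 - (-1)) × (3.7 - 1)/(7 - 1) × (3.7 - 3)/(7 - 3) × (3.7 - 5)/(7 - 5) = -0.030073

P(3.7) = 8×L_0(3.7) + (-11)×L_1(3.7) + (-5)×L_2(3.7) + (-13)×L_3(3.7) + 9×L_4(3.7)
P(3.7) = -6.707218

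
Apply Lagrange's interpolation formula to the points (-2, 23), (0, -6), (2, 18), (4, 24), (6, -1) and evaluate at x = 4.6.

Lagrange interpolation formula:
P(x) = Σ yᵢ × Lᵢ(x)
where Lᵢ(x) = Π_{j≠i} (x - xⱼ)/(xᵢ - xⱼ)

L_0(4.6) = (4.6 - 0)/(-2 - 0) × (4.6 - 2)/(-2 - 2) × (4.6 - 4)/(-2 - 4) × (4.6 - 6)/(-2 - 6) = -0.026162
L_1(4.6) = (4.6 - (-2))/(0 - (-2)) × (4.6 - 2)/(0 - 2) × (4.6 - 4)/(0 - 4) × (4.6 - 6)/(0 - 6) = 0.150150
L_2(4.6) = (4.6 - (-2))/(2 - (-2)) × (4.6 - 0)/(2 - 0) × (4.6 - 4)/(2 - 4) × (4.6 - 6)/(2 - 6) = -0.398475
L_3(4.6) = (4.6 - (-2))/(4 - (-2)) × (4.6 - 0)/(4 - 0) × (4.6 - 2)/(4 - 2) × (4.6 - 6)/(4 - 6) = 1.151150
L_4(4.6) = (4.6 - (-2))/(6 - (-2)) × (4.6 - 0)/(6 - 0) × (4.6 - 2)/(6 - 2) × (4.6 - 4)/(6 - 4) = 0.123337

P(4.6) = 23×L_0(4.6) + (-6)×L_1(4.6) + 18×L_2(4.6) + 24×L_3(4.6) + (-1)×L_4(4.6)
P(4.6) = 18.829075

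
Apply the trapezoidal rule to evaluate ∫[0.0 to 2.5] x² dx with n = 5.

f(x) = x²
a = 0.0, b = 2.5, n = 5
h = (b - a)/n = 0.500000

Trapezoidal rule: (h/2)[f(x₀) + 2f(x₁) + 2f(x₂) + ... + f(xₙ)]

x_0 = 0.0000, f(x_0) = 0.000000, coefficient = 1
x_1 = 0.5000, f(x_1) = 0.250000, coefficient = 2
x_2 = 1.0000, f(x_2) = 1.000000, coefficient = 2
x_3 = 1.5000, f(x_3) = 2.250000, coefficient = 2
x_4 = 2.0000, f(x_4) = 4.000000, coefficient = 2
x_5 = 2.5000, f(x_5) = 6.250000, coefficient = 1

I ≈ (0.500000/2) × 21.250000 = 5.312500
Exact value: 5.208333
Error: 0.104167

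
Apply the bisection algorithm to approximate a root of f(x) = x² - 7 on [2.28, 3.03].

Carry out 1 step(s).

f(x) = x² - 7
Initial interval: [2.28, 3.03]

Iteration 1:
  c_1 = (2.280000 + 3.030000)/2 = 2.655000
  f(c_1) = f(2.655000) = 0.049025
  f(a) × f(c) < 0, new interval: [2.280000, 2.655000]

After 1 iteration(s), the approximation is c_1 = 2.655000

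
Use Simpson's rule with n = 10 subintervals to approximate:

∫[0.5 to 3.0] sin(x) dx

f(x) = sin(x)
a = 0.5, b = 3.0, n = 10
h = (b - a)/n = 0.250000

Simpson's rule: (h/3)[f(x₀) + 4f(x₁) + 2f(x₂) + ... + f(xₙ)]

x_0 = 0.5000, f(x_0) = 0.479426, coefficient = 1
x_1 = 0.7500, f(x_1) = 0.681639, coefficient = 4
x_2 = 1.0000, f(x_2) = 0.841471, coefficient = 2
x_3 = 1.2500, f(x_3) = 0.948985, coefficient = 4
x_4 = 1.5000, f(x_4) = 0.997495, coefficient = 2
x_5 = 1.7500, f(x_5) = 0.983986, coefficient = 4
x_6 = 2.0000, f(x_6) = 0.909297, coefficient = 2
x_7 = 2.2500, f(x_7) = 0.778073, coefficient = 4
x_8 = 2.5000, f(x_8) = 0.598472, coefficient = 2
x_9 = 2.7500, f(x_9) = 0.381661, coefficient = 4
x_10 = 3.0000, f(x_10) = 0.141120, coefficient = 1

I ≈ (0.250000/3) × 22.411391 = 1.867616
Exact value: 1.867575
Error: 0.000041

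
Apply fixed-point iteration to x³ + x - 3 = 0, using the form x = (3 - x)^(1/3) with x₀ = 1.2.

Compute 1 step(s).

Equation: x³ + x - 3 = 0
Fixed-point form: x = (3 - x)^(1/3)
x₀ = 1.2

x_1 = g(1.200000) = 1.216440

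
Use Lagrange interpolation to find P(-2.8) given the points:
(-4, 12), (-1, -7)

Lagrange interpolation formula:
P(x) = Σ yᵢ × Lᵢ(x)
where Lᵢ(x) = Π_{j≠i} (x - xⱼ)/(xᵢ - xⱼ)

L_0(-2.8) = (-2.8 - (-1))/(-4 - (-1)) = 0.600000
L_1(-2.8) = (-2.8 - (-4))/(-1 - (-4)) = 0.400000

P(-2.8) = 12×L_0(-2.8) + (-7)×L_1(-2.8)
P(-2.8) = 4.400000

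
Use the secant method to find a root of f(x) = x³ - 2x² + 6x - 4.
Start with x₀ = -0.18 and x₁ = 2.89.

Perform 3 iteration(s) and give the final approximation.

f(x) = x³ - 2x² + 6x - 4
x₀ = -0.18, x₁ = 2.89

Secant formula: x_{n+1} = x_n - f(x_n)(x_n - x_{n-1})/(f(x_n) - f(x_{n-1}))

Iteration 1:
  f(-0.180000) = -5.150632
  f(2.890000) = 20.773369
  x_2 = 2.890000 - 20.773369×(2.890000 - (-0.180000))/(20.773369 - (-5.150632))
       = 0.429954
Iteration 2:
  f(2.890000) = 20.773369
  f(0.429954) = -1.710517
  x_3 = 0.429954 - (-1.710517)×(0.429954 - 2.890000)/(-1.710517 - 20.773369)
       = 0.617108
Iteration 3:
  f(0.429954) = -1.710517
  f(0.617108) = -0.823989
  x_4 = 0.617108 - (-0.823989)×(0.617108 - 0.429954)/(-0.823989 - (-1.710517))
       = 0.791059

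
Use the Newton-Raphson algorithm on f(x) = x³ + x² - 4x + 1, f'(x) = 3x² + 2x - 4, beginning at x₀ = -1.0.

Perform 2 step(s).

f(x) = x³ + x² - 4x + 1
f'(x) = 3x² + 2x - 4
x₀ = -1.0

Newton-Raphson formula: x_{n+1} = x_n - f(x_n)/f'(x_n)

Iteration 1:
  f(-1.000000) = 5.000000
  f'(-1.000000) = -3.000000
  x_1 = -1.000000 - 5.000000/(-3.000000) = 0.666667
Iteration 2:
  f(0.666667) = -0.925926
  f'(0.666667) = -1.333333
  x_2 = 0.666667 - (-0.925926)/(-1.333333) = -0.027778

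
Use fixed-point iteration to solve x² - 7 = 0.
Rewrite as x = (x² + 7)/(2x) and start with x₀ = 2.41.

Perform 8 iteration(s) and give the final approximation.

Equation: x² - 7 = 0
Fixed-point form: x = (x² + 7)/(2x)
x₀ = 2.41

x_1 = g(2.410000) = 2.657282
x_2 = g(2.657282) = 2.645776
x_3 = g(2.645776) = 2.645751
x_4 = g(2.645751) = 2.645751
x_5 = g(2.645751) = 2.645751
x_6 = g(2.645751) = 2.645751
x_7 = g(2.645751) = 2.645751
x_8 = g(2.645751) = 2.645751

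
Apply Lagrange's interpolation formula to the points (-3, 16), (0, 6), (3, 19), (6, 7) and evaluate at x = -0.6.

Lagrange interpolation formula:
P(x) = Σ yᵢ × Lᵢ(x)
where Lᵢ(x) = Π_{j≠i} (x - xⱼ)/(xᵢ - xⱼ)

L_0(-0.6) = (-0.6 - 0)/(-3 - 0) × (-0.6 - 3)/(-3 - 3) × (-0.6 - 6)/(-3 - 6) = 0.088000
L_1(-0.6) = (-0.6 - (-3))/(0 - (-3)) × (-0.6 - 3)/(0 - 3) × (-0.6 - 6)/(0 - 6) = 1.056000
L_2(-0.6) = (-0.6 - (-3))/(3 - (-3)) × (-0.6 - 0)/(3 - 0) × (-0.6 - 6)/(3 - 6) = -0.176000
L_3(-0.6) = (-0.6 - (-3))/(6 - (-3)) × (-0.6 - 0)/(6 - 0) × (-0.6 - 3)/(6 - 3) = 0.032000

P(-0.6) = 16×L_0(-0.6) + 6×L_1(-0.6) + 19×L_2(-0.6) + 7×L_3(-0.6)
P(-0.6) = 4.624000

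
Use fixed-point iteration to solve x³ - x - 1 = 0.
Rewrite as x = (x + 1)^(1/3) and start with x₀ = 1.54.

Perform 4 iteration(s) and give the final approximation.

Equation: x³ - x - 1 = 0
Fixed-point form: x = (x + 1)^(1/3)
x₀ = 1.54

x_1 = g(1.540000) = 1.364409
x_2 = g(1.364409) = 1.332215
x_3 = g(1.332215) = 1.326140
x_4 = g(1.326140) = 1.324988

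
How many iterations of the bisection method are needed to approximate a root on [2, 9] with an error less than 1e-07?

We need (b-a)/2^n ≤ 1e-07
(9 - 2)/2^n ≤ 1e-07
7/2^n ≤ 1e-07
2^n ≥ 70000000
n ≥ log₂(70000000) = 26.06
n ≥ 27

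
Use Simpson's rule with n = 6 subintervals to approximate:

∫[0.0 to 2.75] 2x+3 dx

f(x) = 2x+3
a = 0.0, b = 2.75, n = 6
h = (b - a)/n = 0.458333

Simpson's rule: (h/3)[f(x₀) + 4f(x₁) + 2f(x₂) + ... + f(xₙ)]

x_0 = 0.0000, f(x_0) = 3.000000, coefficient = 1
x_1 = 0.4583, f(x_1) = 3.916667, coefficient = 4
x_2 = 0.9167, f(x_2) = 4.833333, coefficient = 2
x_3 = 1.3750, f(x_3) = 5.750000, coefficient = 4
x_4 = 1.8333, f(x_4) = 6.666667, coefficient = 2
x_5 = 2.2917, f(x_5) = 7.583333, coefficient = 4
x_6 = 2.7500, f(x_6) = 8.500000, coefficient = 1

I ≈ (0.458333/3) × 103.500000 = 15.812500
Exact value: 15.812500
Error: 0.000000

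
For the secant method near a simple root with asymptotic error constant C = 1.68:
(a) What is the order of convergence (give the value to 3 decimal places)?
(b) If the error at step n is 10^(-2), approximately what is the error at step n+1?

(a) Secant method has superlinear convergence with order φ = (1+√5)/2 ≈ 1.618.
    This means |e_{n+1}| ≈ C|e_n|^1.618.

(b) With |e_n| = 10^(-2) and C = 1.68:
    |e_{n+1}| ≈ 1.68 × (10^(-2))^1.618 = 1.68 × 10^(-3.24)

(a) ≈ 1.618 (golden ratio); (b) |e_{n+1}| ≈ 9.755e-04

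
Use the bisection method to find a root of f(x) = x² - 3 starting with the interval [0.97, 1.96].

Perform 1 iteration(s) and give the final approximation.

f(x) = x² - 3
Initial interval: [0.97, 1.96]

Iteration 1:
  c_1 = (0.970000 + 1.960000)/2 = 1.465000
  f(c_1) = f(1.465000) = -0.853775
  f(a) × f(c) ≥ 0, new interval: [1.465000, 1.960000]

After 1 iteration(s), the approximation is c_1 = 1.465000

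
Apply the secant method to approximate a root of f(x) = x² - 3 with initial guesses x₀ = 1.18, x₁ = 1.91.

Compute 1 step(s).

f(x) = x² - 3
x₀ = 1.18, x₁ = 1.91

Secant formula: x_{n+1} = x_n - f(x_n)(x_n - x_{n-1})/(f(x_n) - f(x_{n-1}))

Iteration 1:
  f(1.180000) = -1.607600
  f(1.910000) = 0.648100
  x_2 = 1.910000 - 0.648100×(1.910000 - 1.180000)/(0.648100 - (-1.607600))
       = 1.700259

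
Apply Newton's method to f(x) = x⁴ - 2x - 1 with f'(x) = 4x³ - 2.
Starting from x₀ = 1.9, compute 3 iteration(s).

f(x) = x⁴ - 2x - 1
f'(x) = 4x³ - 2
x₀ = 1.9

Newton-Raphson formula: x_{n+1} = x_n - f(x_n)/f'(x_n)

Iteration 1:
  f(1.900000) = 8.232100
  f'(1.900000) = 25.436000
  x_1 = 1.900000 - 8.232100/25.436000 = 1.576360
Iteration 2:
  f(1.576360) = 2.022066
  f'(1.576360) = 13.668465
  x_2 = 1.576360 - 2.022066/13.668465 = 1.428424
Iteration 3:
  f(1.428424) = 0.306361
  f'(1.428424) = 9.658190
  x_3 = 1.428424 - 0.306361/9.658190 = 1.396703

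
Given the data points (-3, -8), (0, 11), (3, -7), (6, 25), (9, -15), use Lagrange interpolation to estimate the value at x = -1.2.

Lagrange interpolation formula:
P(x) = Σ yᵢ × Lᵢ(x)
where Lᵢ(x) = Π_{j≠i} (x - xⱼ)/(xᵢ - xⱼ)

L_0(-1.2) = (-1.2 - 0)/(-3 - 0) × (-1.2 - 3)/(-3 - 3) × (-1.2 - 6)/(-3 - 6) × (-1.2 - 9)/(-3 - 9) = 0.190400
L_1(-1.2) = (-1.2 - (-3))/(0 - (-3)) × (-1.2 - 3)/(0 - 3) × (-1.2 - 6)/(0 - 6) × (-1.2 - 9)/(0 - 9) = 1.142400
L_2(-1.2) = (-1.2 - (-3))/(3 - (-3)) × (-1.2 - 0)/(3 - 0) × (-1.2 - 6)/(3 - 6) × (-1.2 - 9)/(3 - 9) = -0.489600
L_3(-1.2) = (-1.2 - (-3))/(6 - (-3)) × (-1.2 - 0)/(6 - 0) × (-1.2 - 3)/(6 - 3) × (-1.2 - 9)/(6 - 9) = 0.190400
L_4(-1.2) = (-1.2 - (-3))/(9 - (-3)) × (-1.2 - 0)/(9 - 0) × (-1.2 - 3)/(9 - 3) × (-1.2 - 6)/(9 - 6) = -0.033600

P(-1.2) = (-8)×L_0(-1.2) + 11×L_1(-1.2) + (-7)×L_2(-1.2) + 25×L_3(-1.2) + (-15)×L_4(-1.2)
P(-1.2) = 19.734400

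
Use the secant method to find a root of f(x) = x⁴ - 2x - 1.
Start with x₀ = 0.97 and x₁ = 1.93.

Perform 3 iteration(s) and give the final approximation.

f(x) = x⁴ - 2x - 1
x₀ = 0.97, x₁ = 1.93

Secant formula: x_{n+1} = x_n - f(x_n)(x_n - x_{n-1})/(f(x_n) - f(x_{n-1}))

Iteration 1:
  f(0.970000) = -2.054707
  f(1.930000) = 9.014880
  x_2 = 1.930000 - 9.014880×(1.930000 - 0.970000)/(9.014880 - (-2.054707))
       = 1.148193
Iteration 2:
  f(1.930000) = 9.014880
  f(1.148193) = -1.558348
  x_3 = 1.148193 - (-1.558348)×(1.148193 - 1.930000)/(-1.558348 - 9.014880)
       = 1.263420
Iteration 3:
  f(1.148193) = -1.558348
  f(1.263420) = -0.978888
  x_4 = 1.263420 - (-0.978888)×(1.263420 - 1.148193)/(-0.978888 - (-1.558348))
       = 1.458075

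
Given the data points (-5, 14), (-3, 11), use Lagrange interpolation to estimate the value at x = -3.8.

Lagrange interpolation formula:
P(x) = Σ yᵢ × Lᵢ(x)
where Lᵢ(x) = Π_{j≠i} (x - xⱼ)/(xᵢ - xⱼ)

L_0(-3.8) = (-3.8 - (-3))/(-5 - (-3)) = 0.400000
L_1(-3.8) = (-3.8 - (-5))/(-3 - (-5)) = 0.600000

P(-3.8) = 14×L_0(-3.8) + 11×L_1(-3.8)
P(-3.8) = 12.200000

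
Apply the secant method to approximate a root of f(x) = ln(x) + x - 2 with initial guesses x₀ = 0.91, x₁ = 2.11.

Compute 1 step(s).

f(x) = ln(x) + x - 2
x₀ = 0.91, x₁ = 2.11

Secant formula: x_{n+1} = x_n - f(x_n)(x_n - x_{n-1})/(f(x_n) - f(x_{n-1}))

Iteration 1:
  f(0.910000) = -1.184311
  f(2.110000) = 0.856688
  x_2 = 2.110000 - 0.856688×(2.110000 - 0.910000)/(0.856688 - (-1.184311))
       = 1.606312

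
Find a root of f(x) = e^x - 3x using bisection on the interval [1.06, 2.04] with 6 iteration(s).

f(x) = e^x - 3x
Initial interval: [1.06, 2.04]

Iteration 1:
  c_1 = (1.060000 + 2.040000)/2 = 1.550000
  f(c_1) = f(1.550000) = 0.061470
  f(a) × f(c) < 0, new interval: [1.060000, 1.550000]
Iteration 2:
  c_2 = (1.060000 + 1.550000)/2 = 1.305000
  f(c_2) = f(1.305000) = -0.227311
  f(a) × f(c) ≥ 0, new interval: [1.305000, 1.550000]
Iteration 3:
  c_3 = (1.305000 + 1.550000)/2 = 1.427500
  f(c_3) = f(1.427500) = -0.114235
  f(a) × f(c) ≥ 0, new interval: [1.427500, 1.550000]
Iteration 4:
  c_4 = (1.427500 + 1.550000)/2 = 1.488750
  f(c_4) = f(1.488750) = -0.034697
  f(a) × f(c) ≥ 0, new interval: [1.488750, 1.550000]
Iteration 5:
  c_5 = (1.488750 + 1.550000)/2 = 1.519375
  f(c_5) = f(1.519375) = 0.011243
  f(a) × f(c) < 0, new interval: [1.488750, 1.519375]
Iteration 6:
  c_6 = (1.488750 + 1.519375)/2 = 1.504063
  f(c_6) = f(1.504063) = -0.012255
  f(a) × f(c) ≥ 0, new interval: [1.504063, 1.519375]

After 6 iteration(s), the approximation is c_6 = 1.504063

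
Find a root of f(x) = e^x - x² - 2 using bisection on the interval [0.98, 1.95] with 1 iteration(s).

f(x) = e^x - x² - 2
Initial interval: [0.98, 1.95]

Iteration 1:
  c_1 = (0.980000 + 1.950000)/2 = 1.465000
  f(c_1) = f(1.465000) = 0.181318
  f(a) × f(c) < 0, new interval: [0.980000, 1.465000]

After 1 iteration(s), the approximation is c_1 = 1.465000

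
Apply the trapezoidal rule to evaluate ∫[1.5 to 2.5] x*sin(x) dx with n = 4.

f(x) = x*sin(x)
a = 1.5, b = 2.5, n = 4
h = (b - a)/n = 0.250000

Trapezoidal rule: (h/2)[f(x₀) + 2f(x₁) + 2f(x₂) + ... + f(xₙ)]

x_0 = 1.5000, f(x_0) = 1.496242, coefficient = 1
x_1 = 1.7500, f(x_1) = 1.721975, coefficient = 2
x_2 = 2.0000, f(x_2) = 1.818595, coefficient = 2
x_3 = 2.2500, f(x_3) = 1.750665, coefficient = 2
x_4 = 2.5000, f(x_4) = 1.496180, coefficient = 1

I ≈ (0.250000/2) × 13.574893 = 1.696862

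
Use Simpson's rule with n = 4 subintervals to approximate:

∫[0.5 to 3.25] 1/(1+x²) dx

f(x) = 1/(1+x²)
a = 0.5, b = 3.25, n = 4
h = (b - a)/n = 0.687500

Simpson's rule: (h/3)[f(x₀) + 4f(x₁) + 2f(x₂) + ... + f(xₙ)]

x_0 = 0.5000, f(x_0) = 0.800000, coefficient = 1
x_1 = 1.1875, f(x_1) = 0.414911, coefficient = 4
x_2 = 1.8750, f(x_2) = 0.221453, coefficient = 2
x_3 = 2.5625, f(x_3) = 0.132163, coefficient = 4
x_4 = 3.2500, f(x_4) = 0.086486, coefficient = 1

I ≈ (0.687500/3) × 3.517689 = 0.806137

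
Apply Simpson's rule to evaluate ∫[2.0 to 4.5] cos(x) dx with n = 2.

f(x) = cos(x)
a = 2.0, b = 4.5, n = 2
h = (b - a)/n = 1.250000

Simpson's rule: (h/3)[f(x₀) + 4f(x₁) + 2f(x₂) + ... + f(xₙ)]

x_0 = 2.0000, f(x_0) = -0.416147, coefficient = 1
x_1 = 3.2500, f(x_1) = -0.994130, coefficient = 4
x_2 = 4.5000, f(x_2) = -0.210796, coefficient = 1

I ≈ (1.250000/3) × -4.603461 = -1.918109
Exact value: -1.886828
Error: 0.031281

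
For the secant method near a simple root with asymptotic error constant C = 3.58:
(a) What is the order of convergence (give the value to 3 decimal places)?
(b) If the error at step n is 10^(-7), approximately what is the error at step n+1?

(a) Secant method has superlinear convergence with order φ = (1+√5)/2 ≈ 1.618.
    This means |e_{n+1}| ≈ C|e_n|^1.618.

(b) With |e_n| = 10^(-7) and C = 3.58:
    |e_{n+1}| ≈ 3.58 × (10^(-7))^1.618 = 3.58 × 10^(-11.33)

(a) ≈ 1.618 (golden ratio); (b) |e_{n+1}| ≈ 1.689e-11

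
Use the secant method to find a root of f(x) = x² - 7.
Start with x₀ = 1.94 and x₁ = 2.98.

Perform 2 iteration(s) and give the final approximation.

f(x) = x² - 7
x₀ = 1.94, x₁ = 2.98

Secant formula: x_{n+1} = x_n - f(x_n)(x_n - x_{n-1})/(f(x_n) - f(x_{n-1}))

Iteration 1:
  f(1.940000) = -3.236400
  f(2.980000) = 1.880400
  x_2 = 2.980000 - 1.880400×(2.980000 - 1.940000)/(1.880400 - (-3.236400))
       = 2.597805
Iteration 2:
  f(2.980000) = 1.880400
  f(2.597805) = -0.251410
  x_3 = 2.597805 - (-0.251410)×(2.597805 - 2.980000)/(-0.251410 - 1.880400)
       = 2.642878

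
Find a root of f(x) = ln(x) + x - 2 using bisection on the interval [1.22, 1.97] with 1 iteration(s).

f(x) = ln(x) + x - 2
Initial interval: [1.22, 1.97]

Iteration 1:
  c_1 = (1.220000 + 1.970000)/2 = 1.595000
  f(c_1) = f(1.595000) = 0.061874
  f(a) × f(c) < 0, new interval: [1.220000, 1.595000]

After 1 iteration(s), the approximation is c_1 = 1.595000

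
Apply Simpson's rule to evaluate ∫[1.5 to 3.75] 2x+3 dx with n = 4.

f(x) = 2x+3
a = 1.5, b = 3.75, n = 4
h = (b - a)/n = 0.562500

Simpson's rule: (h/3)[f(x₀) + 4f(x₁) + 2f(x₂) + ... + f(xₙ)]

x_0 = 1.5000, f(x_0) = 6.000000, coefficient = 1
x_1 = 2.0625, f(x_1) = 7.125000, coefficient = 4
x_2 = 2.6250, f(x_2) = 8.250000, coefficient = 2
x_3 = 3.1875, f(x_3) = 9.375000, coefficient = 4
x_4 = 3.7500, f(x_4) = 10.500000, coefficient = 1

I ≈ (0.562500/3) × 99.000000 = 18.562500
Exact value: 18.562500
Error: 0.000000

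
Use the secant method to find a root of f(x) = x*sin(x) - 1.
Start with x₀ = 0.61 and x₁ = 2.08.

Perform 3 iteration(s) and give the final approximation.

f(x) = x*sin(x) - 1
x₀ = 0.61, x₁ = 2.08

Secant formula: x_{n+1} = x_n - f(x_n)(x_n - x_{n-1})/(f(x_n) - f(x_{n-1}))

Iteration 1:
  f(0.610000) = -0.650551
  f(2.080000) = 0.816117
  x_2 = 2.080000 - 0.816117×(2.080000 - 0.610000)/(0.816117 - (-0.650551))
       = 1.262029
Iteration 2:
  f(2.080000) = 0.816117
  f(1.262029) = 0.202346
  x_3 = 1.262029 - 0.202346×(1.262029 - 2.080000)/(0.202346 - 0.816117)
       = 0.992362
Iteration 3:
  f(1.262029) = 0.202346
  f(0.992362) = -0.169075
  x_4 = 0.992362 - (-0.169075)×(0.992362 - 1.262029)/(-0.169075 - 0.202346)
       = 1.115118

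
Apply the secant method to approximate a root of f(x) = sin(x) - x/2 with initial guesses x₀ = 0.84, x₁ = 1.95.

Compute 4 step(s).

f(x) = sin(x) - x/2
x₀ = 0.84, x₁ = 1.95

Secant formula: x_{n+1} = x_n - f(x_n)(x_n - x_{n-1})/(f(x_n) - f(x_{n-1}))

Iteration 1:
  f(0.840000) = 0.324643
  f(1.950000) = -0.046040
  x_2 = 1.950000 - (-0.046040)×(1.950000 - 0.840000)/(-0.046040 - 0.324643)
       = 1.812134
Iteration 2:
  f(1.950000) = -0.046040
  f(1.812134) = 0.064952
  x_3 = 1.812134 - 0.064952×(1.812134 - 1.950000)/(0.064952 - (-0.046040))
       = 1.892812
Iteration 3:
  f(1.812134) = 0.064952
  f(1.892812) = 0.002193
  x_4 = 1.892812 - 0.002193×(1.892812 - 1.812134)/(0.002193 - 0.064952)
       = 1.895632
Iteration 4:
  f(1.892812) = 0.002193
  f(1.895632) = -0.000113
  x_5 = 1.895632 - (-0.000113)×(1.895632 - 1.892812)/(-0.000113 - 0.002193)
       = 1.895494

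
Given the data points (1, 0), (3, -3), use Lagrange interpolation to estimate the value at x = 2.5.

Lagrange interpolation formula:
P(x) = Σ yᵢ × Lᵢ(x)
where Lᵢ(x) = Π_{j≠i} (x - xⱼ)/(xᵢ - xⱼ)

L_0(2.5) = (2.5 - 3)/(1 - 3) = 0.250000
L_1(2.5) = (2.5 - 1)/(3 - 1) = 0.750000

P(2.5) = 0×L_0(2.5) + (-3)×L_1(2.5)
P(2.5) = -2.250000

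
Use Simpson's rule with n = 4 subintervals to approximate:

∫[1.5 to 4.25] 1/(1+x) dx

f(x) = 1/(1+x)
a = 1.5, b = 4.25, n = 4
h = (b - a)/n = 0.687500

Simpson's rule: (h/3)[f(x₀) + 4f(x₁) + 2f(x₂) + ... + f(xₙ)]

x_0 = 1.5000, f(x_0) = 0.400000, coefficient = 1
x_1 = 2.1875, f(x_1) = 0.313725, coefficient = 4
x_2 = 2.8750, f(x_2) = 0.258065, coefficient = 2
x_3 = 3.5625, f(x_3) = 0.219178, coefficient = 4
x_4 = 4.2500, f(x_4) = 0.190476, coefficient = 1

I ≈ (0.687500/3) × 3.238220 = 0.742092
Exact value: 0.741937
Error: 0.000155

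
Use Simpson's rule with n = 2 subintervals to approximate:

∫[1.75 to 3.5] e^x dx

f(x) = e^x
a = 1.75, b = 3.5, n = 2
h = (b - a)/n = 0.875000

Simpson's rule: (h/3)[f(x₀) + 4f(x₁) + 2f(x₂) + ... + f(xₙ)]

x_0 = 1.7500, f(x_0) = 5.754603, coefficient = 1
x_1 = 2.6250, f(x_1) = 13.804574, coefficient = 4
x_2 = 3.5000, f(x_2) = 33.115452, coefficient = 1

I ≈ (0.875000/3) × 94.088351 = 27.442436
Exact value: 27.360849
Error: 0.081587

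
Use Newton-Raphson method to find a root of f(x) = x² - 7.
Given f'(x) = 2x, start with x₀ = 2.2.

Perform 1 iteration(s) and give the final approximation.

f(x) = x² - 7
f'(x) = 2x
x₀ = 2.2

Newton-Raphson formula: x_{n+1} = x_n - f(x_n)/f'(x_n)

Iteration 1:
  f(2.200000) = -2.160000
  f'(2.200000) = 4.400000
  x_1 = 2.200000 - (-2.160000)/4.400000 = 2.690909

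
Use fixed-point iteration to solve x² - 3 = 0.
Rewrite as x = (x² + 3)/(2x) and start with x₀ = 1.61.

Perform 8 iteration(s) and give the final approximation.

Equation: x² - 3 = 0
Fixed-point form: x = (x² + 3)/(2x)
x₀ = 1.61

x_1 = g(1.610000) = 1.736677
x_2 = g(1.736677) = 1.732057
x_3 = g(1.732057) = 1.732051
x_4 = g(1.732051) = 1.732051
x_5 = g(1.732051) = 1.732051
x_6 = g(1.732051) = 1.732051
x_7 = g(1.732051) = 1.732051
x_8 = g(1.732051) = 1.732051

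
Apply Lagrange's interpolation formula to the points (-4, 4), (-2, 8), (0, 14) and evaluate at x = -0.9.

Lagrange interpolation formula:
P(x) = Σ yᵢ × Lᵢ(x)
where Lᵢ(x) = Π_{j≠i} (x - xⱼ)/(xᵢ - xⱼ)

L_0(-0.9) = (-0.9 - (-2))/(-4 - (-2)) × (-0.9 - 0)/(-4 - 0) = -0.123750
L_1(-0.9) = (-0.9 - (-4))/(-2 - (-4)) × (-0.9 - 0)/(-2 - 0) = 0.697500
L_2(-0.9) = (-0.9 - (-4))/(0 - (-4)) × (-0.9 - (-2))/(0 - (-2)) = 0.426250

P(-0.9) = 4×L_0(-0.9) + 8×L_1(-0.9) + 14×L_2(-0.9)
P(-0.9) = 11.052500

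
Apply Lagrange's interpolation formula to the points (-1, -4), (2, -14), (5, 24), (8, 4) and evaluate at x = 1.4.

Lagrange interpolation formula:
P(x) = Σ yᵢ × Lᵢ(x)
where Lᵢ(x) = Π_{j≠i} (x - xⱼ)/(xᵢ - xⱼ)

L_0(1.4) = (1.4 - 2)/(-1 - 2) × (1.4 - 5)/(-1 - 5) × (1.4 - 8)/(-1 - 8) = 0.088000
L_1(1.4) = (1.4 - (-1))/(2 - (-1)) × (1.4 - 5)/(2 - 5) × (1.4 - 8)/(2 - 8) = 1.056000
L_2(1.4) = (1.4 - (-1))/(5 - (-1)) × (1.4 - 2)/(5 - 2) × (1.4 - 8)/(5 - 8) = -0.176000
L_3(1.4) = (1.4 - (-1))/(8 - (-1)) × (1.4 - 2)/(8 - 2) × (1.4 - 5)/(8 - 5) = 0.032000

P(1.4) = (-4)×L_0(1.4) + (-14)×L_1(1.4) + 24×L_2(1.4) + 4×L_3(1.4)
P(1.4) = -19.232000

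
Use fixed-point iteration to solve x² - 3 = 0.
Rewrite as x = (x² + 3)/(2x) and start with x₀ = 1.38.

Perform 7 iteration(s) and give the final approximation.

Equation: x² - 3 = 0
Fixed-point form: x = (x² + 3)/(2x)
x₀ = 1.38

x_1 = g(1.380000) = 1.776957
x_2 = g(1.776957) = 1.732618
x_3 = g(1.732618) = 1.732051
x_4 = g(1.732051) = 1.732051
x_5 = g(1.732051) = 1.732051
x_6 = g(1.732051) = 1.732051
x_7 = g(1.732051) = 1.732051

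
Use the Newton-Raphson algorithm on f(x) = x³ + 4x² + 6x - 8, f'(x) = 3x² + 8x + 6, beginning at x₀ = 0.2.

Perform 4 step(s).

f(x) = x³ + 4x² + 6x - 8
f'(x) = 3x² + 8x + 6
x₀ = 0.2

Newton-Raphson formula: x_{n+1} = x_n - f(x_n)/f'(x_n)

Iteration 1:
  f(0.200000) = -6.632000
  f'(0.200000) = 7.720000
  x_1 = 0.200000 - (-6.632000)/7.720000 = 1.059067
Iteration 2:
  f(1.059067) = 4.028774
  f'(1.059067) = 17.837410
  x_2 = 1.059067 - 4.028774/17.837410 = 0.833206
Iteration 3:
  f(0.833206) = 0.354610
  f'(0.833206) = 14.748350
  x_3 = 0.833206 - 0.354610/14.748350 = 0.809162
Iteration 4:
  f(0.809162) = 0.003744
  f'(0.809162) = 14.437531
  x_4 = 0.809162 - 0.003744/14.437531 = 0.808903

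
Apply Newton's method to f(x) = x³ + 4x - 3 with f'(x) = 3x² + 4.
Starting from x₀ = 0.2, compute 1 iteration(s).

f(x) = x³ + 4x - 3
f'(x) = 3x² + 4
x₀ = 0.2

Newton-Raphson formula: x_{n+1} = x_n - f(x_n)/f'(x_n)

Iteration 1:
  f(0.200000) = -2.192000
  f'(0.200000) = 4.120000
  x_1 = 0.200000 - (-2.192000)/4.120000 = 0.732039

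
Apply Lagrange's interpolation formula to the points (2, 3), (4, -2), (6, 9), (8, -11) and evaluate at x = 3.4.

Lagrange interpolation formula:
P(x) = Σ yᵢ × Lᵢ(x)
where Lᵢ(x) = Π_{j≠i} (x - xⱼ)/(xᵢ - xⱼ)

L_0(3.4) = (3.4 - 4)/(2 - 4) × (3.4 - 6)/(2 - 6) × (3.4 - 8)/(2 - 8) = 0.149500
L_1(3.4) = (3.4 - 2)/(4 - 2) × (3.4 - 6)/(4 - 6) × (3.4 - 8)/(4 - 8) = 1.046500
L_2(3.4) = (3.4 - 2)/(6 - 2) × (3.4 - 4)/(6 - 4) × (3.4 - 8)/(6 - 8) = -0.241500
L_3(3.4) = (3.4 - 2)/(8 - 2) × (3.4 - 4)/(8 - 4) × (3.4 - 6)/(8 - 6) = 0.045500

P(3.4) = 3×L_0(3.4) + (-2)×L_1(3.4) + 9×L_2(3.4) + (-11)×L_3(3.4)
P(3.4) = -4.318500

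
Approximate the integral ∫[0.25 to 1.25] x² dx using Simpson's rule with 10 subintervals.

f(x) = x²
a = 0.25, b = 1.25, n = 10
h = (b - a)/n = 0.100000

Simpson's rule: (h/3)[f(x₀) + 4f(x₁) + 2f(x₂) + ... + f(xₙ)]

x_0 = 0.2500, f(x_0) = 0.062500, coefficient = 1
x_1 = 0.3500, f(x_1) = 0.122500, coefficient = 4
x_2 = 0.4500, f(x_2) = 0.202500, coefficient = 2
x_3 = 0.5500, f(x_3) = 0.302500, coefficient = 4
x_4 = 0.6500, f(x_4) = 0.422500, coefficient = 2
x_5 = 0.7500, f(x_5) = 0.562500, coefficient = 4
x_6 = 0.8500, f(x_6) = 0.722500, coefficient = 2
x_7 = 0.9500, f(x_7) = 0.902500, coefficient = 4
x_8 = 1.0500, f(x_8) = 1.102500, coefficient = 2
x_9 = 1.1500, f(x_9) = 1.322500, coefficient = 4
x_10 = 1.2500, f(x_10) = 1.562500, coefficient = 1

I ≈ (0.100000/3) × 19.375000 = 0.645833
Exact value: 0.645833
Error: 0.000000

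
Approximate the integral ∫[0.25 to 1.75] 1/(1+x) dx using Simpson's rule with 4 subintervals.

f(x) = 1/(1+x)
a = 0.25, b = 1.75, n = 4
h = (b - a)/n = 0.375000

Simpson's rule: (h/3)[f(x₀) + 4f(x₁) + 2f(x₂) + ... + f(xₙ)]

x_0 = 0.2500, f(x_0) = 0.800000, coefficient = 1
x_1 = 0.6250, f(x_1) = 0.615385, coefficient = 4
x_2 = 1.0000, f(x_2) = 0.500000, coefficient = 2
x_3 = 1.3750, f(x_3) = 0.421053, coefficient = 4
x_4 = 1.7500, f(x_4) = 0.363636, coefficient = 1

I ≈ (0.375000/3) × 6.309385 = 0.788673
Exact value: 0.788457
Error: 0.000216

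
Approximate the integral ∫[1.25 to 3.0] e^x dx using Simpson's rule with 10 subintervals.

f(x) = e^x
a = 1.25, b = 3.0, n = 10
h = (b - a)/n = 0.175000

Simpson's rule: (h/3)[f(x₀) + 4f(x₁) + 2f(x₂) + ... + f(xₙ)]

x_0 = 1.2500, f(x_0) = 3.490343, coefficient = 1
x_1 = 1.4250, f(x_1) = 4.157858, coefficient = 4
x_2 = 1.6000, f(x_2) = 4.953032, coefficient = 2
x_3 = 1.7750, f(x_3) = 5.900281, coefficient = 4
x_4 = 1.9500, f(x_4) = 7.028688, coefficient = 2
x_5 = 2.1250, f(x_5) = 8.372897, coefficient = 4
x_6 = 2.3000, f(x_6) = 9.974182, coefficient = 2
x_7 = 2.4750, f(x_7) = 11.881707, coefficient = 4
x_8 = 2.6500, f(x_8) = 14.154039, coefficient = 2
x_9 = 2.8250, f(x_9) = 16.860945, coefficient = 4
x_10 = 3.0000, f(x_10) = 20.085537, coefficient = 1

I ≈ (0.175000/3) × 284.490516 = 16.595280
Exact value: 16.595194
Error: 0.000086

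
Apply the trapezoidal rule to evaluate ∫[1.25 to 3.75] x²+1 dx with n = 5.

f(x) = x²+1
a = 1.25, b = 3.75, n = 5
h = (b - a)/n = 0.500000

Trapezoidal rule: (h/2)[f(x₀) + 2f(x₁) + 2f(x₂) + ... + f(xₙ)]

x_0 = 1.2500, f(x_0) = 2.562500, coefficient = 1
x_1 = 1.7500, f(x_1) = 4.062500, coefficient = 2
x_2 = 2.2500, f(x_2) = 6.062500, coefficient = 2
x_3 = 2.7500, f(x_3) = 8.562500, coefficient = 2
x_4 = 3.2500, f(x_4) = 11.562500, coefficient = 2
x_5 = 3.7500, f(x_5) = 15.062500, coefficient = 1

I ≈ (0.500000/2) × 78.125000 = 19.531250
Exact value: 19.427083
Error: 0.104167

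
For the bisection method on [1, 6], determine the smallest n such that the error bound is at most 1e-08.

We need (b-a)/2^n ≤ 1e-08
(6 - 1)/2^n ≤ 1e-08
5/2^n ≤ 1e-08
2^n ≥ 500000000
n ≥ log₂(500000000) = 28.90
n ≥ 29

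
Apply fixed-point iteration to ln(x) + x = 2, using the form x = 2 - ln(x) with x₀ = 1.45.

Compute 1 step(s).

Equation: ln(x) + x = 2
Fixed-point form: x = 2 - ln(x)
x₀ = 1.45

x_1 = g(1.450000) = 1.628436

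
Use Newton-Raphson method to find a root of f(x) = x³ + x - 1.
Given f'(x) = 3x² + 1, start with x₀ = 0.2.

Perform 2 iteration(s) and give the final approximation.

f(x) = x³ + x - 1
f'(x) = 3x² + 1
x₀ = 0.2

Newton-Raphson formula: x_{n+1} = x_n - f(x_n)/f'(x_n)

Iteration 1:
  f(0.200000) = -0.792000
  f'(0.200000) = 1.120000
  x_1 = 0.200000 - (-0.792000)/1.120000 = 0.907143
Iteration 2:
  f(0.907143) = 0.653638
  f'(0.907143) = 3.468724
  x_2 = 0.907143 - 0.653638/3.468724 = 0.718705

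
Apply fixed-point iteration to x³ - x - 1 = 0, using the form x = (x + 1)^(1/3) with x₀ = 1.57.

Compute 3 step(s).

Equation: x³ - x - 1 = 0
Fixed-point form: x = (x + 1)^(1/3)
x₀ = 1.57

x_1 = g(1.570000) = 1.369760
x_2 = g(1.369760) = 1.333219
x_3 = g(1.333219) = 1.326331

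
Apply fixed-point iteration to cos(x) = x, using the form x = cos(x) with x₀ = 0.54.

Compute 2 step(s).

Equation: cos(x) = x
Fixed-point form: x = cos(x)
x₀ = 0.54

x_1 = g(0.540000) = 0.857709
x_2 = g(0.857709) = 0.654172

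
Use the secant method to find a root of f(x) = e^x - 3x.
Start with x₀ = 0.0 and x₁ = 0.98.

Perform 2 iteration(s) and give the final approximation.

f(x) = e^x - 3x
x₀ = 0.0, x₁ = 0.98

Secant formula: x_{n+1} = x_n - f(x_n)(x_n - x_{n-1})/(f(x_n) - f(x_{n-1}))

Iteration 1:
  f(0.000000) = 1.000000
  f(0.980000) = -0.275544
  x_2 = 0.980000 - (-0.275544)×(0.980000 - 0.000000)/(-0.275544 - 1.000000)
       = 0.768300
Iteration 2:
  f(0.980000) = -0.275544
  f(0.768300) = -0.148802
  x_3 = 0.768300 - (-0.148802)×(0.768300 - 0.980000)/(-0.148802 - (-0.275544))
       = 0.519752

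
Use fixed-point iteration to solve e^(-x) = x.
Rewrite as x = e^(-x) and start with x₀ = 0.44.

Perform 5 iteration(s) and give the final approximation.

Equation: e^(-x) = x
Fixed-point form: x = e^(-x)
x₀ = 0.44

x_1 = g(0.440000) = 0.644036
x_2 = g(0.644036) = 0.525168
x_3 = g(0.525168) = 0.591456
x_4 = g(0.591456) = 0.553521
x_5 = g(0.553521) = 0.574922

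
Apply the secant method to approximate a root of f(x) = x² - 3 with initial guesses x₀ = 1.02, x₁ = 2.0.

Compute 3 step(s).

f(x) = x² - 3
x₀ = 1.02, x₁ = 2.0

Secant formula: x_{n+1} = x_n - f(x_n)(x_n - x_{n-1})/(f(x_n) - f(x_{n-1}))

Iteration 1:
  f(1.020000) = -1.959600
  f(2.000000) = 1.000000
  x_2 = 2.000000 - 1.000000×(2.000000 - 1.020000)/(1.000000 - (-1.959600))
       = 1.668874
Iteration 2:
  f(2.000000) = 1.000000
  f(1.668874) = -0.214859
  x_3 = 1.668874 - (-0.214859)×(1.668874 - 2.000000)/(-0.214859 - 1.000000)
       = 1.727437
Iteration 3:
  f(1.668874) = -0.214859
  f(1.727437) = -0.015962
  x_4 = 1.727437 - (-0.015962)×(1.727437 - 1.668874)/(-0.015962 - (-0.214859))
       = 1.732137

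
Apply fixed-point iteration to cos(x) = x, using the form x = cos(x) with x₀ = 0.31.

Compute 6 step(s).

Equation: cos(x) = x
Fixed-point form: x = cos(x)
x₀ = 0.31

x_1 = g(0.310000) = 0.952334
x_2 = g(0.952334) = 0.579783
x_3 = g(0.579783) = 0.836581
x_4 = g(0.836581) = 0.670005
x_5 = g(0.670005) = 0.783819
x_6 = g(0.783819) = 0.708223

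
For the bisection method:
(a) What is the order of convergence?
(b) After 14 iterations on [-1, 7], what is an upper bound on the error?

(a) Bisection has linear (order 1) convergence; the error is halved each step.

(b) Error bound = (b-a)/2^n = (7 - (-1))/2^{14}
    = 8/2^{14}

(a) 1 (linear); (b) error ≤ 4.88e-04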